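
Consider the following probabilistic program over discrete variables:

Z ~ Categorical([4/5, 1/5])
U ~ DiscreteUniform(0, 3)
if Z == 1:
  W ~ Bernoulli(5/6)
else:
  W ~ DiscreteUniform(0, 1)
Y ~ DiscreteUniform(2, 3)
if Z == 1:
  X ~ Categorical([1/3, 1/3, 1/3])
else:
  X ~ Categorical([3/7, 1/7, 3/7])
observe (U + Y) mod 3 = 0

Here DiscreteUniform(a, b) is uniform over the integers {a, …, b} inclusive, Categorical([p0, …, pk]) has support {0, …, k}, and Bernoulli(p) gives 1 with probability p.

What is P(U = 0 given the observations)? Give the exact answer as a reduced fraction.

Enumerate traces; 36 have nonzero weight after conditioning:
  (Z=0, U=0, W=0, Y=3, X=0) weight 3/140
  (Z=0, U=0, W=0, Y=3, X=1) weight 1/140
  (Z=0, U=0, W=0, Y=3, X=2) weight 3/140
  (Z=0, U=0, W=1, Y=3, X=0) weight 3/140
  (Z=0, U=0, W=1, Y=3, X=1) weight 1/140
  (Z=0, U=0, W=1, Y=3, X=2) weight 3/140
  (Z=0, U=1, W=0, Y=2, X=0) weight 3/140
  (Z=0, U=1, W=0, Y=2, X=1) weight 1/140
  (Z=0, U=3, W=0, Y=3, X=0) weight 3/140
  … 27 more
Group by U:
  weight(U=0) = 1/8
  weight(U=1) = 1/8
  weight(U=3) = 1/8
Total weight = 1/8 + 1/8 + 1/8 = 3/8
P(U=0 | obs) = 1/8 / 3/8 = 1/3
P(U=1 | obs) = 1/8 / 3/8 = 1/3
P(U=3 | obs) = 1/8 / 3/8 = 1/3

P(U = 0 | obs) = 1/3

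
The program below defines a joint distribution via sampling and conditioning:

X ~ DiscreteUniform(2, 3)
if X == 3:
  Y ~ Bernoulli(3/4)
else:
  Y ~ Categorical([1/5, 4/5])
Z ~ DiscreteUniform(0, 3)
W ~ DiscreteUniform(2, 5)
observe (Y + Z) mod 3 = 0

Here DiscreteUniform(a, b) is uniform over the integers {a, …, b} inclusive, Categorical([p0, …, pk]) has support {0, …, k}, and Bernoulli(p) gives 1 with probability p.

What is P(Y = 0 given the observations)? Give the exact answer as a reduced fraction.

Enumerate traces; 24 have nonzero weight after conditioning:
  (X=2, Y=0, Z=0, W=2) weight 1/160
  (X=2, Y=0, Z=0, W=3) weight 1/160
  (X=2, Y=0, Z=0, W=4) weight 1/160
  (X=2, Y=0, Z=0, W=5) weight 1/160
  (X=2, Y=0, Z=3, W=2) weight 1/160
  (X=2, Y=0, Z=3, W=3) weight 1/160
  (X=2, Y=0, Z=3, W=4) weight 1/160
  (X=2, Y=0, Z=3, W=5) weight 1/160
  (X=2, Y=1, Z=2, W=2) weight 1/40
  … 15 more
Group by Y:
  weight(Y=0) = 9/80
  weight(Y=1) = 31/160
Total weight = 9/80 + 31/160 = 49/160
P(Y=0 | obs) = 9/80 / 49/160 = 18/49
P(Y=1 | obs) = 31/160 / 49/160 = 31/49

P(Y = 0 | obs) = 18/49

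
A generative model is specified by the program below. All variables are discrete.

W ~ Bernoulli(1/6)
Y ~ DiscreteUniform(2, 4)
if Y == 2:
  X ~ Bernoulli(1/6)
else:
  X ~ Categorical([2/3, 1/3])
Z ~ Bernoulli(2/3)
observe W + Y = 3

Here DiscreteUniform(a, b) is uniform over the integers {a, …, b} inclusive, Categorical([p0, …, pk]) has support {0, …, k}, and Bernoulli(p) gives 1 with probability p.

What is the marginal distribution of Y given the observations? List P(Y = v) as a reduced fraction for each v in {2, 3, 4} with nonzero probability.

P(Y=2) = 1/6, P(Y=3) = 5/6

Enumerate traces; 8 have nonzero weight after conditioning:
  (W=0, Y=3, X=0, Z=0) weight 5/81
  (W=0, Y=3, X=0, Z=1) weight 10/81
  (W=0, Y=3, X=1, Z=0) weight 5/162
  (W=0, Y=3, X=1, Z=1) weight 5/81
  (W=1, Y=2, X=0, Z=0) weight 5/324
  (W=1, Y=2, X=0, Z=1) weight 5/162
  (W=1, Y=2, X=1, Z=0) weight 1/324
  (W=1, Y=2, X=1, Z=1) weight 1/162
Group by Y:
  weight(Y=2) = 1/18
  weight(Y=3) = 5/18
Total weight = 1/18 + 5/18 = 1/3
P(Y=2 | obs) = 1/18 / 1/3 = 1/6
P(Y=3 | obs) = 5/18 / 1/3 = 5/6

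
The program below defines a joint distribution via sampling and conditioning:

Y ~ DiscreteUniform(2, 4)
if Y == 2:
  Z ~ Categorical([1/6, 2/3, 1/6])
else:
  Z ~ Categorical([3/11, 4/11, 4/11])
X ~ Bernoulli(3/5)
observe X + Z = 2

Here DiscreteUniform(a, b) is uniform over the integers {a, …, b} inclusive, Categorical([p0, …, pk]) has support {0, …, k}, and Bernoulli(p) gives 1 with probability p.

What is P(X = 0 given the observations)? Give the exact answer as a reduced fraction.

Enumerate traces; 6 have nonzero weight after conditioning:
  (Y=2, Z=1, X=1) weight 2/15
  (Y=2, Z=2, X=0) weight 1/45
  (Y=3, Z=1, X=1) weight 4/55
  (Y=3, Z=2, X=0) weight 8/165
  (Y=4, Z=1, X=1) weight 4/55
  (Y=4, Z=2, X=0) weight 8/165
Group by X:
  weight(X=0) = 59/495
  weight(X=1) = 46/165
Total weight = 59/495 + 46/165 = 197/495
P(X=0 | obs) = 59/495 / 197/495 = 59/197
P(X=1 | obs) = 46/165 / 197/495 = 138/197

P(X = 0 | obs) = 59/197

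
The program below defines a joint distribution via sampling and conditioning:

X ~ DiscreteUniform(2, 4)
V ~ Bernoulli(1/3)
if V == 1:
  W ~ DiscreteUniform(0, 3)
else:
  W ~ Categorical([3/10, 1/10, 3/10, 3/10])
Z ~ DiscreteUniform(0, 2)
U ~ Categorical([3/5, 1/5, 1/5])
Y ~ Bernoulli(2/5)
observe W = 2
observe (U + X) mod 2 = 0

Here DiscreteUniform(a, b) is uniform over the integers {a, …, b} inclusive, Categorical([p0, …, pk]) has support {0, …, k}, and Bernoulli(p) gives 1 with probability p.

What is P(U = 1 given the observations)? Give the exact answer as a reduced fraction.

P(U = 1 | obs) = 1/9

Enumerate traces; 60 have nonzero weight after conditioning:
  (X=2, V=0, W=2, Z=0, U=0, Y=0) weight 1/125
  (X=2, V=0, W=2, Z=0, U=0, Y=1) weight 2/375
  (X=2, V=0, W=2, Z=0, U=2, Y=0) weight 1/375
  (X=2, V=0, W=2, Z=0, U=2, Y=1) weight 2/1125
  (X=2, V=0, W=2, Z=1, U=0, Y=0) weight 1/125
  (X=2, V=0, W=2, Z=1, U=0, Y=1) weight 2/375
  (X=2, V=0, W=2, Z=1, U=2, Y=0) weight 1/375
  (X=2, V=0, W=2, Z=1, U=2, Y=1) weight 2/1125
  (X=3, V=0, W=2, Z=0, U=1, Y=0) weight 1/375
  … 51 more
Group by U:
  weight(U=0) = 17/150
  weight(U=1) = 17/900
  weight(U=2) = 17/450
Total weight = 17/150 + 17/900 + 17/450 = 17/100
P(U=0 | obs) = 17/150 / 17/100 = 2/3
P(U=1 | obs) = 17/900 / 17/100 = 1/9
P(U=2 | obs) = 17/450 / 17/100 = 2/9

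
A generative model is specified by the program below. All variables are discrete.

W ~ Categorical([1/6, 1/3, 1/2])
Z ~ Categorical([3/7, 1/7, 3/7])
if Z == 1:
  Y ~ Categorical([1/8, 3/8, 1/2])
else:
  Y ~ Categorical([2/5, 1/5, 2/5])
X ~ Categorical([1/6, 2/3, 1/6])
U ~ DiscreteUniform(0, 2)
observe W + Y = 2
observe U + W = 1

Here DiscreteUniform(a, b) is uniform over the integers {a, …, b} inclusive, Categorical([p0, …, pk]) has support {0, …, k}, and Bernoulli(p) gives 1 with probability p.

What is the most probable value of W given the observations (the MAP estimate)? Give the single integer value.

argmax_v P(W = v | obs) = 1

Enumerate traces; 18 have nonzero weight after conditioning:
  (W=0, Z=0, Y=2, X=0, U=1) weight 1/630
  (W=0, Z=0, Y=2, X=1, U=1) weight 2/315
  (W=0, Z=0, Y=2, X=2, U=1) weight 1/630
  (W=0, Z=1, Y=2, X=0, U=1) weight 1/1512
  (W=0, Z=1, Y=2, X=1, U=1) weight 1/378
  (W=0, Z=1, Y=2, X=2, U=1) weight 1/1512
  (W=0, Z=2, Y=2, X=0, U=1) weight 1/630
  (W=0, Z=2, Y=2, X=1, U=1) weight 2/315
  (W=1, Z=0, Y=1, X=0, U=0) weight 1/630
  … 9 more
Group by W:
  weight(W=0) = 29/1260
  weight(W=1) = 1/40
Total weight = 29/1260 + 1/40 = 121/2520
P(W=0 | obs) = 29/1260 / 121/2520 = 58/121
P(W=1 | obs) = 1/40 / 121/2520 = 63/121
argmax = 1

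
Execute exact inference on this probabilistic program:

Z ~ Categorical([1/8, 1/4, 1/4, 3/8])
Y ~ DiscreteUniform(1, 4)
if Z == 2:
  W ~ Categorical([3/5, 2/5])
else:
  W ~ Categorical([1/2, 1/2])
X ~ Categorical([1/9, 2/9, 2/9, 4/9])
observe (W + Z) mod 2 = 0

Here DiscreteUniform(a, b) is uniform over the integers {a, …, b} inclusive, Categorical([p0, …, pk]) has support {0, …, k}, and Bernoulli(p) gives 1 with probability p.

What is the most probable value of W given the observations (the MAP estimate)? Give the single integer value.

argmax_v P(W = v | obs) = 1

Enumerate traces; 64 have nonzero weight after conditioning:
  (Z=0, Y=1, W=0, X=0) weight 1/576
  (Z=0, Y=1, W=0, X=1) weight 1/288
  (Z=0, Y=1, W=0, X=2) weight 1/288
  (Z=0, Y=1, W=0, X=3) weight 1/144
  (Z=0, Y=2, W=0, X=0) weight 1/576
  (Z=0, Y=2, W=0, X=1) weight 1/288
  (Z=0, Y=2, W=0, X=2) weight 1/288
  (Z=0, Y=2, W=0, X=3) weight 1/144
  (Z=1, Y=1, W=1, X=0) weight 1/288
  … 55 more
Group by W:
  weight(W=0) = 17/80
  weight(W=1) = 5/16
Total weight = 17/80 + 5/16 = 21/40
P(W=0 | obs) = 17/80 / 21/40 = 17/42
P(W=1 | obs) = 5/16 / 21/40 = 25/42
argmax = 1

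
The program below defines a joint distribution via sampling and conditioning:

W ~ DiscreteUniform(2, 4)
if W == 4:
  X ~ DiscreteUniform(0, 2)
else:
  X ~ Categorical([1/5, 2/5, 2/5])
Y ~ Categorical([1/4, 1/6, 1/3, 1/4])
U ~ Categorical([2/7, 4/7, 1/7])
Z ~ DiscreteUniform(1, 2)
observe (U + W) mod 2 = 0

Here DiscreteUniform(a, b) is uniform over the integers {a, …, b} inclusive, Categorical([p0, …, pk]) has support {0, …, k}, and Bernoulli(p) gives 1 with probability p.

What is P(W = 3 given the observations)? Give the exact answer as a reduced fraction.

Enumerate traces; 120 have nonzero weight after conditioning:
  (W=2, X=0, Y=0, U=0, Z=1) weight 1/420
  (W=2, X=0, Y=0, U=0, Z=2) weight 1/420
  (W=2, X=0, Y=0, U=2, Z=1) weight 1/840
  (W=2, X=0, Y=0, U=2, Z=2) weight 1/840
  (W=2, X=0, Y=1, U=0, Z=1) weight 1/630
  (W=2, X=0, Y=1, U=0, Z=2) weight 1/630
  (W=2, X=0, Y=1, U=2, Z=1) weight 1/1260
  (W=2, X=0, Y=1, U=2, Z=2) weight 1/1260
  (W=3, X=0, Y=0, U=1, Z=1) weight 1/210
  (W=4, X=0, Y=0, U=0, Z=1) weight 1/252
  … 110 more
Group by W:
  weight(W=2) = 1/7
  weight(W=3) = 4/21
  weight(W=4) = 1/7
Total weight = 1/7 + 4/21 + 1/7 = 10/21
P(W=2 | obs) = 1/7 / 10/21 = 3/10
P(W=3 | obs) = 4/21 / 10/21 = 2/5
P(W=4 | obs) = 1/7 / 10/21 = 3/10

P(W = 3 | obs) = 2/5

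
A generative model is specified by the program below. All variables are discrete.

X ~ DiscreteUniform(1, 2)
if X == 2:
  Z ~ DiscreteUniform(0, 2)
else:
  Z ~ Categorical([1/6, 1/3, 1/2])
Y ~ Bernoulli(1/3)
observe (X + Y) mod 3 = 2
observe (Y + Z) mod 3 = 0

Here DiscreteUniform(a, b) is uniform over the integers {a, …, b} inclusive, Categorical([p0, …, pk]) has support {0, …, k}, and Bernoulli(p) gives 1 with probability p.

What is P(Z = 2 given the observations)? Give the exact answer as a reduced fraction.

P(Z = 2 | obs) = 3/7

Enumerate traces; 2 have nonzero weight after conditioning:
  (X=1, Z=2, Y=1) weight 1/12
  (X=2, Z=0, Y=0) weight 1/9
Group by Z:
  weight(Z=0) = 1/9
  weight(Z=2) = 1/12
Total weight = 1/9 + 1/12 = 7/36
P(Z=0 | obs) = 1/9 / 7/36 = 4/7
P(Z=2 | obs) = 1/12 / 7/36 = 3/7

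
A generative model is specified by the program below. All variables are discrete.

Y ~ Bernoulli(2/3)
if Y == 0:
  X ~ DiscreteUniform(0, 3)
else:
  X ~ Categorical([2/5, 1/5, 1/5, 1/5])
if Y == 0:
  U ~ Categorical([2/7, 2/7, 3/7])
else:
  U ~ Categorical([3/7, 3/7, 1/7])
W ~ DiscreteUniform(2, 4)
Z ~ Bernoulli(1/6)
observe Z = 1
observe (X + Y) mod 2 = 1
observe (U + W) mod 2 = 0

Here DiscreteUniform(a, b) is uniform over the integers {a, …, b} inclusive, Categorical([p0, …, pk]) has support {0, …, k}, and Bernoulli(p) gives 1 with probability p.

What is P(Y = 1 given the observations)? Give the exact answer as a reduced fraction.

P(Y = 1 | obs) = 11/16

Enumerate traces; 20 have nonzero weight after conditioning:
  (Y=0, X=1, U=0, W=2, Z=1) weight 1/756
  (Y=0, X=1, U=0, W=4, Z=1) weight 1/756
  (Y=0, X=1, U=1, W=3, Z=1) weight 1/756
  (Y=0, X=1, U=2, W=2, Z=1) weight 1/504
  (Y=0, X=1, U=2, W=4, Z=1) weight 1/504
  (Y=0, X=3, U=0, W=2, Z=1) weight 1/756
  (Y=0, X=3, U=0, W=4, Z=1) weight 1/756
  (Y=0, X=3, U=1, W=3, Z=1) weight 1/756
  (Y=1, X=0, U=0, W=2, Z=1) weight 2/315
  … 11 more
Group by Y:
  weight(Y=0) = 1/63
  weight(Y=1) = 11/315
Total weight = 1/63 + 11/315 = 16/315
P(Y=0 | obs) = 1/63 / 16/315 = 5/16
P(Y=1 | obs) = 11/315 / 16/315 = 11/16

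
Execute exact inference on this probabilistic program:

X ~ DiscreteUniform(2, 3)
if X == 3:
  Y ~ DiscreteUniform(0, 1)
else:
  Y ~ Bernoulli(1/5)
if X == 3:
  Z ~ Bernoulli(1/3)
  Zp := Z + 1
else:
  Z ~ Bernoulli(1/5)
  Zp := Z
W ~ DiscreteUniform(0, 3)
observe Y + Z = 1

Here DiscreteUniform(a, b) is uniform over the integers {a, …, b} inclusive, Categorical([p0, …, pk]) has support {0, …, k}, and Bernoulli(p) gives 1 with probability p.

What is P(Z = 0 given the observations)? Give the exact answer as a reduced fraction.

P(Z = 0 | obs) = 74/123

Enumerate traces; 16 have nonzero weight after conditioning:
  (X=2, Y=0, Z=1, W=0) weight 1/50
  (X=2, Y=0, Z=1, W=1) weight 1/50
  (X=2, Y=0, Z=1, W=2) weight 1/50
  (X=2, Y=0, Z=1, W=3) weight 1/50
  (X=2, Y=1, Z=0, W=0) weight 1/50
  (X=2, Y=1, Z=0, W=1) weight 1/50
  (X=2, Y=1, Z=0, W=2) weight 1/50
  (X=2, Y=1, Z=0, W=3) weight 1/50
  … 8 more
Group by Z:
  weight(Z=0) = 37/150
  weight(Z=1) = 49/300
Total weight = 37/150 + 49/300 = 41/100
P(Z=0 | obs) = 37/150 / 41/100 = 74/123
P(Z=1 | obs) = 49/300 / 41/100 = 49/123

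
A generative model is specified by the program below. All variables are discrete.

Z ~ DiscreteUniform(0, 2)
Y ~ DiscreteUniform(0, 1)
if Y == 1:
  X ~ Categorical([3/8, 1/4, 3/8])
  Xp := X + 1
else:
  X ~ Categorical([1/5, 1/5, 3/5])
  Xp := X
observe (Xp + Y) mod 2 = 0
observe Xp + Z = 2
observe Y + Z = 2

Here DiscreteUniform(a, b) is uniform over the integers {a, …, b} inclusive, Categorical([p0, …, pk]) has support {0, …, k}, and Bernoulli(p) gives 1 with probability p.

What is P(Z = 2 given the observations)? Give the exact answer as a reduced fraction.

Enumerate traces; 2 have nonzero weight after conditioning:
  (Z=1, Y=1, X=0) weight 1/16
  (Z=2, Y=0, X=0) weight 1/30
Group by Z:
  weight(Z=1) = 1/16
  weight(Z=2) = 1/30
Total weight = 1/16 + 1/30 = 23/240
P(Z=1 | obs) = 1/16 / 23/240 = 15/23
P(Z=2 | obs) = 1/30 / 23/240 = 8/23

P(Z = 2 | obs) = 8/23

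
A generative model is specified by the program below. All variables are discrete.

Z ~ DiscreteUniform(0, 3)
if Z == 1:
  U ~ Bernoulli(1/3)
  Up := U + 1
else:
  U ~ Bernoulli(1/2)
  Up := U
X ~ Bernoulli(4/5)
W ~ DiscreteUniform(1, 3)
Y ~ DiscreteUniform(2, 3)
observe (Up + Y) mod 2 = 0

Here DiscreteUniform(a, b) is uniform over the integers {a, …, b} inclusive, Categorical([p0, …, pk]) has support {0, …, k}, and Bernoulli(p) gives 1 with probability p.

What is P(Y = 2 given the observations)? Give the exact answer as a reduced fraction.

Enumerate traces; 48 have nonzero weight after conditioning:
  (Z=0, U=0, X=0, W=1, Y=2) weight 1/240
  (Z=0, U=0, X=0, W=2, Y=2) weight 1/240
  (Z=0, U=0, X=0, W=3, Y=2) weight 1/240
  (Z=0, U=0, X=1, W=1, Y=2) weight 1/60
  (Z=0, U=0, X=1, W=2, Y=2) weight 1/60
  (Z=0, U=0, X=1, W=3, Y=2) weight 1/60
  (Z=0, U=1, X=0, W=1, Y=3) weight 1/240
  (Z=0, U=1, X=0, W=2, Y=3) weight 1/240
  … 40 more
Group by Y:
  weight(Y=2) = 11/48
  weight(Y=3) = 13/48
Total weight = 11/48 + 13/48 = 1/2
P(Y=2 | obs) = 11/48 / 1/2 = 11/24
P(Y=3 | obs) = 13/48 / 1/2 = 13/24

P(Y = 2 | obs) = 11/24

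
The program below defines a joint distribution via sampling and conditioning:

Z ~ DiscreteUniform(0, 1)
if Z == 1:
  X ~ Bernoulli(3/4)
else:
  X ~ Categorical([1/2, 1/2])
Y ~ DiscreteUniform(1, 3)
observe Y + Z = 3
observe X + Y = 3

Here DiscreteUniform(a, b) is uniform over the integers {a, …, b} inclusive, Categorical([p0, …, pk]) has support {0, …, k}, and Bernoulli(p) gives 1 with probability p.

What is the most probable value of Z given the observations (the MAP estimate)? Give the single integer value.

Enumerate traces; 2 have nonzero weight after conditioning:
  (Z=0, X=0, Y=3) weight 1/12
  (Z=1, X=1, Y=2) weight 1/8
Group by Z:
  weight(Z=0) = 1/12
  weight(Z=1) = 1/8
Total weight = 1/12 + 1/8 = 5/24
P(Z=0 | obs) = 1/12 / 5/24 = 2/5
P(Z=1 | obs) = 1/8 / 5/24 = 3/5
argmax = 1

argmax_v P(Z = v | obs) = 1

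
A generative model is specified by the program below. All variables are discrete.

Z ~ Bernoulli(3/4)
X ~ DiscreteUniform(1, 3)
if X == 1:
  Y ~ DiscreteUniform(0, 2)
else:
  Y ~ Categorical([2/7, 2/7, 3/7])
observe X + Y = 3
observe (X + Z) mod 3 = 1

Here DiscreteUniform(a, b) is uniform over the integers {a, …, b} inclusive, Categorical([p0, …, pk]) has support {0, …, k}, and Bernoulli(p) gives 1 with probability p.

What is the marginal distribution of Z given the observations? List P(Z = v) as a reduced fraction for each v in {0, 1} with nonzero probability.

Enumerate traces; 2 have nonzero weight after conditioning:
  (Z=0, X=1, Y=2) weight 1/36
  (Z=1, X=3, Y=0) weight 1/14
Group by Z:
  weight(Z=0) = 1/36
  weight(Z=1) = 1/14
Total weight = 1/36 + 1/14 = 25/252
P(Z=0 | obs) = 1/36 / 25/252 = 7/25
P(Z=1 | obs) = 1/14 / 25/252 = 18/25

P(Z=0) = 7/25, P(Z=1) = 18/25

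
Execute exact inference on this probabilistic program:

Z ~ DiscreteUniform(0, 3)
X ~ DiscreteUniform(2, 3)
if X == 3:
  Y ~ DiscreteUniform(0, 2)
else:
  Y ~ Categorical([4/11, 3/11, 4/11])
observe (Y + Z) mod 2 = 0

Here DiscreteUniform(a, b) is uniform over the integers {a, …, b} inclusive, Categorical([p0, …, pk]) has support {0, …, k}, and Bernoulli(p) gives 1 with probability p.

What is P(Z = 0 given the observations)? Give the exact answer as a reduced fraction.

P(Z = 0 | obs) = 23/66

Enumerate traces; 12 have nonzero weight after conditioning:
  (Z=0, X=2, Y=0) weight 1/22
  (Z=0, X=2, Y=2) weight 1/22
  (Z=0, X=3, Y=0) weight 1/24
  (Z=0, X=3, Y=2) weight 1/24
  (Z=1, X=2, Y=1) weight 3/88
  (Z=1, X=3, Y=1) weight 1/24
  (Z=2, X=2, Y=0) weight 1/22
  (Z=2, X=2, Y=2) weight 1/22
  (Z=3, X=2, Y=1) weight 3/88
  … 3 more
Group by Z:
  weight(Z=0) = 23/132
  weight(Z=1) = 5/66
  weight(Z=2) = 23/132
  weight(Z=3) = 5/66
Total weight = 23/132 + 5/66 + 23/132 + 5/66 = 1/2
P(Z=0 | obs) = 23/132 / 1/2 = 23/66
P(Z=1 | obs) = 5/66 / 1/2 = 5/33
P(Z=2 | obs) = 23/132 / 1/2 = 23/66
P(Z=3 | obs) = 5/66 / 1/2 = 5/33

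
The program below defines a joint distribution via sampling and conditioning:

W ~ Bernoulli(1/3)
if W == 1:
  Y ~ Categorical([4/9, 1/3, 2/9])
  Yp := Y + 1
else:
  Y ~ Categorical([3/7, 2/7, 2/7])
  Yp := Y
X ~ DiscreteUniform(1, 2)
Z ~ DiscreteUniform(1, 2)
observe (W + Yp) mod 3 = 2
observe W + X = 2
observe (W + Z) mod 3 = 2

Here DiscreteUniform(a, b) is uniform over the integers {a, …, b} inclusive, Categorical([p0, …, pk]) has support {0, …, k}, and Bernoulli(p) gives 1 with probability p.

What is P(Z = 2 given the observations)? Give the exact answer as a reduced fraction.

Enumerate traces; 2 have nonzero weight after conditioning:
  (W=0, Y=2, X=2, Z=2) weight 1/21
  (W=1, Y=0, X=1, Z=1) weight 1/27
Group by Z:
  weight(Z=1) = 1/27
  weight(Z=2) = 1/21
Total weight = 1/27 + 1/21 = 16/189
P(Z=1 | obs) = 1/27 / 16/189 = 7/16
P(Z=2 | obs) = 1/21 / 16/189 = 9/16

P(Z = 2 | obs) = 9/16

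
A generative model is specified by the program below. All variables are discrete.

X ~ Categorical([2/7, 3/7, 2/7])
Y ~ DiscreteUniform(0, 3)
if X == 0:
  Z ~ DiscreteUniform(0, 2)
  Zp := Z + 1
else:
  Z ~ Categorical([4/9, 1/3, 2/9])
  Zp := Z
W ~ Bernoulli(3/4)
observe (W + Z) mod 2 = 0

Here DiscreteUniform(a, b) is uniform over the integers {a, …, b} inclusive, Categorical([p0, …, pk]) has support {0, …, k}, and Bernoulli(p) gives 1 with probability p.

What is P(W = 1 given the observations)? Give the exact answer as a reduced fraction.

P(W = 1 | obs) = 3/5

Enumerate traces; 36 have nonzero weight after conditioning:
  (X=0, Y=0, Z=0, W=0) weight 1/168
  (X=0, Y=0, Z=1, W=1) weight 1/56
  (X=0, Y=0, Z=2, W=0) weight 1/168
  (X=0, Y=1, Z=0, W=0) weight 1/168
  (X=0, Y=1, Z=1, W=1) weight 1/56
  (X=0, Y=1, Z=2, W=0) weight 1/168
  (X=0, Y=2, Z=0, W=0) weight 1/168
  (X=0, Y=2, Z=1, W=1) weight 1/56
  … 28 more
Group by W:
  weight(W=0) = 1/6
  weight(W=1) = 1/4
Total weight = 1/6 + 1/4 = 5/12
P(W=0 | obs) = 1/6 / 5/12 = 2/5
P(W=1 | obs) = 1/4 / 5/12 = 3/5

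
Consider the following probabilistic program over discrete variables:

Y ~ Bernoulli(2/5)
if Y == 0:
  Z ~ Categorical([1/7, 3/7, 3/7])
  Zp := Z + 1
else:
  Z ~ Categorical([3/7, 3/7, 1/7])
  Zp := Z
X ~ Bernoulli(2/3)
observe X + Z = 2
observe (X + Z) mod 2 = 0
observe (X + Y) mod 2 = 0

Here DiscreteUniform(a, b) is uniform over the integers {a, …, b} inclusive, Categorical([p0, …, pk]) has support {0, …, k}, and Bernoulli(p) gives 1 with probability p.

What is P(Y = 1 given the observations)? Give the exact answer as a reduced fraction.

Enumerate traces; 2 have nonzero weight after conditioning:
  (Y=0, Z=2, X=0) weight 3/35
  (Y=1, Z=1, X=1) weight 4/35
Group by Y:
  weight(Y=0) = 3/35
  weight(Y=1) = 4/35
Total weight = 3/35 + 4/35 = 1/5
P(Y=0 | obs) = 3/35 / 1/5 = 3/7
P(Y=1 | obs) = 4/35 / 1/5 = 4/7

P(Y = 1 | obs) = 4/7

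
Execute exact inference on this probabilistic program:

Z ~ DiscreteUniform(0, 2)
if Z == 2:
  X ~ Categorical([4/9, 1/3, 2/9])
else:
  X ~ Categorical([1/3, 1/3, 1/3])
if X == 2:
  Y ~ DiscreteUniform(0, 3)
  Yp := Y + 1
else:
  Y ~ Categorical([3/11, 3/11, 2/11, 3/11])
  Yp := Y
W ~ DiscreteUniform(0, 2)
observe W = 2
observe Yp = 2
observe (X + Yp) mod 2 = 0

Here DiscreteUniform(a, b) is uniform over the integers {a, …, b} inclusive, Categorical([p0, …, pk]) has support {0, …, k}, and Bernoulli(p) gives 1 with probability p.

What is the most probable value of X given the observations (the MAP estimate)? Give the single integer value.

Enumerate traces; 6 have nonzero weight after conditioning:
  (Z=0, X=0, Y=2, W=2) weight 2/297
  (Z=0, X=2, Y=1, W=2) weight 1/108
  (Z=1, X=0, Y=2, W=2) weight 2/297
  (Z=1, X=2, Y=1, W=2) weight 1/108
  (Z=2, X=0, Y=2, W=2) weight 8/891
  (Z=2, X=2, Y=1, W=2) weight 1/162
Group by X:
  weight(X=0) = 20/891
  weight(X=2) = 2/81
Total weight = 20/891 + 2/81 = 14/297
P(X=0 | obs) = 20/891 / 14/297 = 10/21
P(X=2 | obs) = 2/81 / 14/297 = 11/21
argmax = 2

argmax_v P(X = v | obs) = 2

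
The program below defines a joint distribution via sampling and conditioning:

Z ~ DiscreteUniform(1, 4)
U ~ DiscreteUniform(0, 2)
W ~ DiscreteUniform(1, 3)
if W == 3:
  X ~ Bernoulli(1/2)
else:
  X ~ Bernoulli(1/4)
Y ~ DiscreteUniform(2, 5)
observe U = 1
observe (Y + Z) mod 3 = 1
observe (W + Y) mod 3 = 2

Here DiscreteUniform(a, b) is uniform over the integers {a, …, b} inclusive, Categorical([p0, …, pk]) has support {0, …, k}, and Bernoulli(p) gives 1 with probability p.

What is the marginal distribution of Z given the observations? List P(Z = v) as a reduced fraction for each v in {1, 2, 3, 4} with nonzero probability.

Enumerate traces; 10 have nonzero weight after conditioning:
  (Z=1, U=1, W=2, X=0, Y=3) weight 1/192
  (Z=1, U=1, W=2, X=1, Y=3) weight 1/576
  (Z=2, U=1, W=3, X=0, Y=2) weight 1/288
  (Z=2, U=1, W=3, X=0, Y=5) weight 1/288
  (Z=2, U=1, W=3, X=1, Y=2) weight 1/288
  (Z=2, U=1, W=3, X=1, Y=5) weight 1/288
  (Z=3, U=1, W=1, X=0, Y=4) weight 1/192
  (Z=3, U=1, W=1, X=1, Y=4) weight 1/576
  (Z=4, U=1, W=2, X=0, Y=3) weight 1/192
  … 1 more
Group by Z:
  weight(Z=1) = 1/144
  weight(Z=2) = 1/72
  weight(Z=3) = 1/144
  weight(Z=4) = 1/144
Total weight = 1/144 + 1/72 + 1/144 + 1/144 = 5/144
P(Z=1 | obs) = 1/144 / 5/144 = 1/5
P(Z=2 | obs) = 1/72 / 5/144 = 2/5
P(Z=3 | obs) = 1/144 / 5/144 = 1/5
P(Z=4 | obs) = 1/144 / 5/144 = 1/5

P(Z=1) = 1/5, P(Z=2) = 2/5, P(Z=3) = 1/5, P(Z=4) = 1/5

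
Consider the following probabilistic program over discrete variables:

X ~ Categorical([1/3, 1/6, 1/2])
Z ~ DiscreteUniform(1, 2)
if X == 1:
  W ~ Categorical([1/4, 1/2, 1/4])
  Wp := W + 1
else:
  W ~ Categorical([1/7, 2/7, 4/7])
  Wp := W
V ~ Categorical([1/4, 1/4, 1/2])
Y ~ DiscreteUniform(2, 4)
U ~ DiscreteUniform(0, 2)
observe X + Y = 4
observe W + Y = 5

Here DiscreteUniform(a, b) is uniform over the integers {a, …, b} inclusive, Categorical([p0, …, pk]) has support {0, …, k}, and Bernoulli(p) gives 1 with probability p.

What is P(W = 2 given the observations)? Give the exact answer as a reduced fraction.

P(W = 2 | obs) = 7/23

Enumerate traces; 36 have nonzero weight after conditioning:
  (X=0, Z=1, W=1, V=0, Y=4, U=0) weight 1/756
  (X=0, Z=1, W=1, V=0, Y=4, U=1) weight 1/756
  (X=0, Z=1, W=1, V=0, Y=4, U=2) weight 1/756
  (X=0, Z=1, W=1, V=1, Y=4, U=0) weight 1/756
  (X=0, Z=1, W=1, V=1, Y=4, U=1) weight 1/756
  (X=0, Z=1, W=1, V=1, Y=4, U=2) weight 1/756
  (X=0, Z=1, W=1, V=2, Y=4, U=0) weight 1/378
  (X=0, Z=1, W=1, V=2, Y=4, U=1) weight 1/378
  (X=1, Z=1, W=2, V=0, Y=3, U=0) weight 1/1728
  … 27 more
Group by W:
  weight(W=1) = 2/63
  weight(W=2) = 1/72
Total weight = 2/63 + 1/72 = 23/504
P(W=1 | obs) = 2/63 / 23/504 = 16/23
P(W=2 | obs) = 1/72 / 23/504 = 7/23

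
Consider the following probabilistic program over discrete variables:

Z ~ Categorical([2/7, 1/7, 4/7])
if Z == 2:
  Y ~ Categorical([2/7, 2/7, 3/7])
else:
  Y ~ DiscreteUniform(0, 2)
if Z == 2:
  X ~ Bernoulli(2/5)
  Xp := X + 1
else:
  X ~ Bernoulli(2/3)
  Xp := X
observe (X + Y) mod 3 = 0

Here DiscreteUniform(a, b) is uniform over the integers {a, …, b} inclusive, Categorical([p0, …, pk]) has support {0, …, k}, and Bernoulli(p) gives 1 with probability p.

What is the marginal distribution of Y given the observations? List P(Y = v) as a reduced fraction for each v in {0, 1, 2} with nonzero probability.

P(Y=0) = 107/249, P(Y=2) = 142/249

Enumerate traces; 6 have nonzero weight after conditioning:
  (Z=0, Y=0, X=0) weight 2/63
  (Z=0, Y=2, X=1) weight 4/63
  (Z=1, Y=0, X=0) weight 1/63
  (Z=1, Y=2, X=1) weight 2/63
  (Z=2, Y=0, X=0) weight 24/245
  (Z=2, Y=2, X=1) weight 24/245
Group by Y:
  weight(Y=0) = 107/735
  weight(Y=2) = 142/735
Total weight = 107/735 + 142/735 = 83/245
P(Y=0 | obs) = 107/735 / 83/245 = 107/249
P(Y=2 | obs) = 142/735 / 83/245 = 142/249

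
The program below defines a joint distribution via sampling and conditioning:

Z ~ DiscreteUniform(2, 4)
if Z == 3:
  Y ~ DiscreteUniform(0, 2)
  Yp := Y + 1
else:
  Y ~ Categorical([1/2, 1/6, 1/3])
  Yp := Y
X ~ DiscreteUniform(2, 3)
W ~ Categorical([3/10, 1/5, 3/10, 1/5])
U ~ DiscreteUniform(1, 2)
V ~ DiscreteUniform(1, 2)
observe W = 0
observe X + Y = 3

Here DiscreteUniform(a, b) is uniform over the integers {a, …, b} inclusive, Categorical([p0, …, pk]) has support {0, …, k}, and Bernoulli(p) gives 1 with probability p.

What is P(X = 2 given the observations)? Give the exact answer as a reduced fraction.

P(X = 2 | obs) = 1/3

Enumerate traces; 24 have nonzero weight after conditioning:
  (Z=2, Y=0, X=3, W=0, U=1, V=1) weight 1/160
  (Z=2, Y=0, X=3, W=0, U=1, V=2) weight 1/160
  (Z=2, Y=0, X=3, W=0, U=2, V=1) weight 1/160
  (Z=2, Y=0, X=3, W=0, U=2, V=2) weight 1/160
  (Z=2, Y=1, X=2, W=0, U=1, V=1) weight 1/480
  (Z=2, Y=1, X=2, W=0, U=1, V=2) weight 1/480
  (Z=2, Y=1, X=2, W=0, U=2, V=1) weight 1/480
  (Z=2, Y=1, X=2, W=0, U=2, V=2) weight 1/480
  … 16 more
Group by X:
  weight(X=2) = 1/30
  weight(X=3) = 1/15
Total weight = 1/30 + 1/15 = 1/10
P(X=2 | obs) = 1/30 / 1/10 = 1/3
P(X=3 | obs) = 1/15 / 1/10 = 2/3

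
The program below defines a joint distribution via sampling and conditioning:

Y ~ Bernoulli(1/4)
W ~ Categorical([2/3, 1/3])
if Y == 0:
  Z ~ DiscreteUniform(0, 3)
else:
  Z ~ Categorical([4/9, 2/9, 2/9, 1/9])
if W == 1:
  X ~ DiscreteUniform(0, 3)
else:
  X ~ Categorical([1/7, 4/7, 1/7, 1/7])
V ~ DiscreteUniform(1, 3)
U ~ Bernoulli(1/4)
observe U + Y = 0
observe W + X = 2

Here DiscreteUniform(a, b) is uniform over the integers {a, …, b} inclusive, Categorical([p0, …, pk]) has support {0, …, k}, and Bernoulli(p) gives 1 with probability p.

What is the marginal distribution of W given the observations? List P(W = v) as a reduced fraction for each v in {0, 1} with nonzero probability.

P(W=0) = 8/15, P(W=1) = 7/15

Enumerate traces; 24 have nonzero weight after conditioning:
  (Y=0, W=0, Z=0, X=2, V=1, U=0) weight 1/224
  (Y=0, W=0, Z=0, X=2, V=2, U=0) weight 1/224
  (Y=0, W=0, Z=0, X=2, V=3, U=0) weight 1/224
  (Y=0, W=0, Z=1, X=2, V=1, U=0) weight 1/224
  (Y=0, W=0, Z=1, X=2, V=2, U=0) weight 1/224
  (Y=0, W=0, Z=1, X=2, V=3, U=0) weight 1/224
  (Y=0, W=0, Z=2, X=2, V=1, U=0) weight 1/224
  (Y=0, W=0, Z=2, X=2, V=2, U=0) weight 1/224
  (Y=0, W=1, Z=0, X=1, V=1, U=0) weight 1/256
  … 15 more
Group by W:
  weight(W=0) = 3/56
  weight(W=1) = 3/64
Total weight = 3/56 + 3/64 = 45/448
P(W=0 | obs) = 3/56 / 45/448 = 8/15
P(W=1 | obs) = 3/64 / 45/448 = 7/15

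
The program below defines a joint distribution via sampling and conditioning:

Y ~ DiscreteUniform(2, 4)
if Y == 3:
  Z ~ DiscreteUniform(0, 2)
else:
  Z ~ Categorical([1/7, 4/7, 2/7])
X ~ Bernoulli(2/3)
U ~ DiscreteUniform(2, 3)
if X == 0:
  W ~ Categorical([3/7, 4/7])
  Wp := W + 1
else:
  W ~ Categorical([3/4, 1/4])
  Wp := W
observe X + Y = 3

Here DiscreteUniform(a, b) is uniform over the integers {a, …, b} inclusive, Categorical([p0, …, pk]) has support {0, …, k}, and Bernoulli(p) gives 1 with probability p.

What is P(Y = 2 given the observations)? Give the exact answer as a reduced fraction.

Enumerate traces; 24 have nonzero weight after conditioning:
  (Y=2, Z=0, X=1, U=2, W=0) weight 1/84
  (Y=2, Z=0, X=1, U=2, W=1) weight 1/252
  (Y=2, Z=0, X=1, U=3, W=0) weight 1/84
  (Y=2, Z=0, X=1, U=3, W=1) weight 1/252
  (Y=2, Z=1, X=1, U=2, W=0) weight 1/21
  (Y=2, Z=1, X=1, U=2, W=1) weight 1/63
  (Y=2, Z=1, X=1, U=3, W=0) weight 1/21
  (Y=2, Z=1, X=1, U=3, W=1) weight 1/63
  (Y=3, Z=0, X=0, U=2, W=0) weight 1/126
  … 15 more
Group by Y:
  weight(Y=2) = 2/9
  weight(Y=3) = 1/9
Total weight = 2/9 + 1/9 = 1/3
P(Y=2 | obs) = 2/9 / 1/3 = 2/3
P(Y=3 | obs) = 1/9 / 1/3 = 1/3

P(Y = 2 | obs) = 2/3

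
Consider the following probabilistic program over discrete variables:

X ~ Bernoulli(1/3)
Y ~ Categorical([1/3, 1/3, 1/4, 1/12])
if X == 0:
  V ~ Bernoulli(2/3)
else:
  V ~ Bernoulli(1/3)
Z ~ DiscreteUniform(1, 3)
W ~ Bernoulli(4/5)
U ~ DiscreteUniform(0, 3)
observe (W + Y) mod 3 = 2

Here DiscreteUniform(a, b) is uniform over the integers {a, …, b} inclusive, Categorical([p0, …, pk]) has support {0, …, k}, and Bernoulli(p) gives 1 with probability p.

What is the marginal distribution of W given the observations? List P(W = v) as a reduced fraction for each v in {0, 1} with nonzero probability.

P(W=0) = 3/19, P(W=1) = 16/19

Enumerate traces; 96 have nonzero weight after conditioning:
  (X=0, Y=1, V=0, Z=1, W=1, U=0) weight 2/405
  (X=0, Y=1, V=0, Z=1, W=1, U=1) weight 2/405
  (X=0, Y=1, V=0, Z=1, W=1, U=2) weight 2/405
  (X=0, Y=1, V=0, Z=1, W=1, U=3) weight 2/405
  (X=0, Y=1, V=0, Z=2, W=1, U=0) weight 2/405
  (X=0, Y=1, V=0, Z=2, W=1, U=1) weight 2/405
  (X=0, Y=1, V=0, Z=2, W=1, U=2) weight 2/405
  (X=0, Y=1, V=0, Z=2, W=1, U=3) weight 2/405
  (X=0, Y=2, V=0, Z=1, W=0, U=0) weight 1/1080
  … 87 more
Group by W:
  weight(W=0) = 1/20
  weight(W=1) = 4/15
Total weight = 1/20 + 4/15 = 19/60
P(W=0 | obs) = 1/20 / 19/60 = 3/19
P(W=1 | obs) = 4/15 / 19/60 = 16/19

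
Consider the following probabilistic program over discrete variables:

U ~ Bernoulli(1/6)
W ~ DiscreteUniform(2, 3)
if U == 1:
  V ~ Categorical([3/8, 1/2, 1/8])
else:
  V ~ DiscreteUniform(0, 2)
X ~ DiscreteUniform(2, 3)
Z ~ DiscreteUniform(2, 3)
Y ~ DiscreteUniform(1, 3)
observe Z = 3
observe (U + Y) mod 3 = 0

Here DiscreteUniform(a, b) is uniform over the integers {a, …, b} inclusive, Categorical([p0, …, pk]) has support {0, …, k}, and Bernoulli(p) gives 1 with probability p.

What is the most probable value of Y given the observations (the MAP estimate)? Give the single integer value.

Enumerate traces; 24 have nonzero weight after conditioning:
  (U=0, W=2, V=0, X=2, Z=3, Y=3) weight 5/432
  (U=0, W=2, V=0, X=3, Z=3, Y=3) weight 5/432
  (U=0, W=2, V=1, X=2, Z=3, Y=3) weight 5/432
  (U=0, W=2, V=1, X=3, Z=3, Y=3) weight 5/432
  (U=0, W=2, V=2, X=2, Z=3, Y=3) weight 5/432
  (U=0, W=2, V=2, X=3, Z=3, Y=3) weight 5/432
  (U=0, W=3, V=0, X=2, Z=3, Y=3) weight 5/432
  (U=0, W=3, V=0, X=3, Z=3, Y=3) weight 5/432
  (U=1, W=2, V=0, X=2, Z=3, Y=2) weight 1/384
  … 15 more
Group by Y:
  weight(Y=2) = 1/36
  weight(Y=3) = 5/36
Total weight = 1/36 + 5/36 = 1/6
P(Y=2 | obs) = 1/36 / 1/6 = 1/6
P(Y=3 | obs) = 5/36 / 1/6 = 5/6
argmax = 3

argmax_v P(Y = v | obs) = 3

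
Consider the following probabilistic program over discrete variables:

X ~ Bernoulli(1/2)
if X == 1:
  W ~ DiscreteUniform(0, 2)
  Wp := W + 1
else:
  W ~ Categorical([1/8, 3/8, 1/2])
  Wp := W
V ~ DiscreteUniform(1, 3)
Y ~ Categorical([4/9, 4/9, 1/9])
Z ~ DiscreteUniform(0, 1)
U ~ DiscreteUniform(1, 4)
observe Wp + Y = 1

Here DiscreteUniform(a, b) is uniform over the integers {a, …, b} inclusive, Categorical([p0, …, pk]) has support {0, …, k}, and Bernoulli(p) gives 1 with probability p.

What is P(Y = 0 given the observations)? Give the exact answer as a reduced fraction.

P(Y = 0 | obs) = 17/20

Enumerate traces; 72 have nonzero weight after conditioning:
  (X=0, W=0, V=1, Y=1, Z=0, U=1) weight 1/864
  (X=0, W=0, V=1, Y=1, Z=0, U=2) weight 1/864
  (X=0, W=0, V=1, Y=1, Z=0, U=3) weight 1/864
  (X=0, W=0, V=1, Y=1, Z=0, U=4) weight 1/864
  (X=0, W=0, V=1, Y=1, Z=1, U=1) weight 1/864
  (X=0, W=0, V=1, Y=1, Z=1, U=2) weight 1/864
  (X=0, W=0, V=1, Y=1, Z=1, U=3) weight 1/864
  (X=0, W=0, V=1, Y=1, Z=1, U=4) weight 1/864
  (X=0, W=1, V=1, Y=0, Z=0, U=1) weight 1/288
  … 63 more
Group by Y:
  weight(Y=0) = 17/108
  weight(Y=1) = 1/36
Total weight = 17/108 + 1/36 = 5/27
P(Y=0 | obs) = 17/108 / 5/27 = 17/20
P(Y=1 | obs) = 1/36 / 5/27 = 3/20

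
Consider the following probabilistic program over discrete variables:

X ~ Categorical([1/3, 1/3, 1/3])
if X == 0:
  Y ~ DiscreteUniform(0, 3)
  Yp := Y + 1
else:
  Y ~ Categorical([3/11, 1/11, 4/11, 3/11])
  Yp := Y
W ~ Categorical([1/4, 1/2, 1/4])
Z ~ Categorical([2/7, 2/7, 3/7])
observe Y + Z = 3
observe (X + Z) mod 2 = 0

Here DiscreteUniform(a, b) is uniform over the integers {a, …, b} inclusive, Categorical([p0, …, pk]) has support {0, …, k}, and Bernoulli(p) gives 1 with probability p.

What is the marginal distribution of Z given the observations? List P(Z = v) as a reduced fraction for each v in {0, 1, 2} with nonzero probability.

Enumerate traces; 15 have nonzero weight after conditioning:
  (X=0, Y=1, W=0, Z=2) weight 1/112
  (X=0, Y=1, W=1, Z=2) weight 1/56
  (X=0, Y=1, W=2, Z=2) weight 1/112
  (X=0, Y=3, W=0, Z=0) weight 1/168
  (X=0, Y=3, W=1, Z=0) weight 1/84
  (X=0, Y=3, W=2, Z=0) weight 1/168
  (X=1, Y=2, W=0, Z=1) weight 2/231
  (X=1, Y=2, W=1, Z=1) weight 4/231
  … 7 more
Group by Z:
  weight(Z=0) = 23/462
  weight(Z=1) = 8/231
  weight(Z=2) = 15/308
Total weight = 23/462 + 8/231 + 15/308 = 41/308
P(Z=0 | obs) = 23/462 / 41/308 = 46/123
P(Z=1 | obs) = 8/231 / 41/308 = 32/123
P(Z=2 | obs) = 15/308 / 41/308 = 15/41

P(Z=0) = 46/123, P(Z=1) = 32/123, P(Z=2) = 15/41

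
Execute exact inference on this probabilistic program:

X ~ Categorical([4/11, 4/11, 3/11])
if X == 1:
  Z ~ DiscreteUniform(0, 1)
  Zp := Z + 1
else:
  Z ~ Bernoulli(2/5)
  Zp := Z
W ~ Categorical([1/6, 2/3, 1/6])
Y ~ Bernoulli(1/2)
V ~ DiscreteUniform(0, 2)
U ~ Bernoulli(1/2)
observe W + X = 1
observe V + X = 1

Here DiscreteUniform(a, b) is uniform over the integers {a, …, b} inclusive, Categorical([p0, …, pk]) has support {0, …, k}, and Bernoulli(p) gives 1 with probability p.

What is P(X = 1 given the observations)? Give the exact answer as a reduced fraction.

P(X = 1 | obs) = 1/5

Enumerate traces; 16 have nonzero weight after conditioning:
  (X=0, Z=0, W=1, Y=0, V=1, U=0) weight 2/165
  (X=0, Z=0, W=1, Y=0, V=1, U=1) weight 2/165
  (X=0, Z=0, W=1, Y=1, V=1, U=0) weight 2/165
  (X=0, Z=0, W=1, Y=1, V=1, U=1) weight 2/165
  (X=0, Z=1, W=1, Y=0, V=1, U=0) weight 4/495
  (X=0, Z=1, W=1, Y=0, V=1, U=1) weight 4/495
  (X=0, Z=1, W=1, Y=1, V=1, U=0) weight 4/495
  (X=0, Z=1, W=1, Y=1, V=1, U=1) weight 4/495
  (X=1, Z=0, W=0, Y=0, V=0, U=0) weight 1/396
  … 7 more
Group by X:
  weight(X=0) = 8/99
  weight(X=1) = 2/99
Total weight = 8/99 + 2/99 = 10/99
P(X=0 | obs) = 8/99 / 10/99 = 4/5
P(X=1 | obs) = 2/99 / 10/99 = 1/5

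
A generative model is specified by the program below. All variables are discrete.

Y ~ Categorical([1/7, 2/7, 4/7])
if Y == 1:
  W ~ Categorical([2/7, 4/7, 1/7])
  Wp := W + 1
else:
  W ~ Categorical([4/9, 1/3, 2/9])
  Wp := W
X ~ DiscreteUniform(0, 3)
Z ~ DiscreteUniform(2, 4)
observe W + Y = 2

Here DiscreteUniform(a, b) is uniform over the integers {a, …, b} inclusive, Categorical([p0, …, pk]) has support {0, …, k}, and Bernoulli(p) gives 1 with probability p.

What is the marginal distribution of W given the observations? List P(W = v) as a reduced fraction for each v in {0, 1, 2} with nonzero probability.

Enumerate traces; 36 have nonzero weight after conditioning:
  (Y=0, W=2, X=0, Z=2) weight 1/378
  (Y=0, W=2, X=0, Z=3) weight 1/378
  (Y=0, W=2, X=0, Z=4) weight 1/378
  (Y=0, W=2, X=1, Z=2) weight 1/378
  (Y=0, W=2, X=1, Z=3) weight 1/378
  (Y=0, W=2, X=1, Z=4) weight 1/378
  (Y=0, W=2, X=2, Z=2) weight 1/378
  (Y=0, W=2, X=2, Z=3) weight 1/378
  (Y=1, W=1, X=0, Z=2) weight 2/147
  (Y=2, W=0, X=0, Z=2) weight 4/189
  … 26 more
Group by W:
  weight(W=0) = 16/63
  weight(W=1) = 8/49
  weight(W=2) = 2/63
Total weight = 16/63 + 8/49 + 2/63 = 22/49
P(W=0 | obs) = 16/63 / 22/49 = 56/99
P(W=1 | obs) = 8/49 / 22/49 = 4/11
P(W=2 | obs) = 2/63 / 22/49 = 7/99

P(W=0) = 56/99, P(W=1) = 4/11, P(W=2) = 7/99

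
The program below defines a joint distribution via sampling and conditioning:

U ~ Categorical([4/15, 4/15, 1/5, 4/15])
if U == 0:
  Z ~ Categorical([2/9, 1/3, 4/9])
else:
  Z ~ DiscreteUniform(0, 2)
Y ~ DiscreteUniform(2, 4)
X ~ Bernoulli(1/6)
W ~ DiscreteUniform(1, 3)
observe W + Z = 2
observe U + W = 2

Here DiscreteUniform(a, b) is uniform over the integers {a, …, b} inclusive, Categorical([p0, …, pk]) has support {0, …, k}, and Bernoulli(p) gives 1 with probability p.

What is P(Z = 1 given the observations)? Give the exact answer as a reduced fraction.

P(Z = 1 | obs) = 3/5

Enumerate traces; 12 have nonzero weight after conditioning:
  (U=0, Z=0, Y=2, X=0, W=2) weight 4/729
  (U=0, Z=0, Y=2, X=1, W=2) weight 4/3645
  (U=0, Z=0, Y=3, X=0, W=2) weight 4/729
  (U=0, Z=0, Y=3, X=1, W=2) weight 4/3645
  (U=0, Z=0, Y=4, X=0, W=2) weight 4/729
  (U=0, Z=0, Y=4, X=1, W=2) weight 4/3645
  (U=1, Z=1, Y=2, X=0, W=1) weight 2/243
  (U=1, Z=1, Y=2, X=1, W=1) weight 2/1215
  … 4 more
Group by Z:
  weight(Z=0) = 8/405
  weight(Z=1) = 4/135
Total weight = 8/405 + 4/135 = 4/81
P(Z=0 | obs) = 8/405 / 4/81 = 2/5
P(Z=1 | obs) = 4/135 / 4/81 = 3/5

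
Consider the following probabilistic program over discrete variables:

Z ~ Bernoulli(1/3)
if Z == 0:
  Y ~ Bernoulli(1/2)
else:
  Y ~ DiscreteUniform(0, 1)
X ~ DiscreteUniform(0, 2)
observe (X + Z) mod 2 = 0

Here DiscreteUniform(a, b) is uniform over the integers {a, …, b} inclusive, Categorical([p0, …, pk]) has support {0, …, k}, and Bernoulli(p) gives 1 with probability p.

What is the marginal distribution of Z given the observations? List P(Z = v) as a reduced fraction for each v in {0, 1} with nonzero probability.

Enumerate traces; 6 have nonzero weight after conditioning:
  (Z=0, Y=0, X=0) weight 1/9
  (Z=0, Y=0, X=2) weight 1/9
  (Z=0, Y=1, X=0) weight 1/9
  (Z=0, Y=1, X=2) weight 1/9
  (Z=1, Y=0, X=1) weight 1/18
  (Z=1, Y=1, X=1) weight 1/18
Group by Z:
  weight(Z=0) = 4/9
  weight(Z=1) = 1/9
Total weight = 4/9 + 1/9 = 5/9
P(Z=0 | obs) = 4/9 / 5/9 = 4/5
P(Z=1 | obs) = 1/9 / 5/9 = 1/5

P(Z=0) = 4/5, P(Z=1) = 1/5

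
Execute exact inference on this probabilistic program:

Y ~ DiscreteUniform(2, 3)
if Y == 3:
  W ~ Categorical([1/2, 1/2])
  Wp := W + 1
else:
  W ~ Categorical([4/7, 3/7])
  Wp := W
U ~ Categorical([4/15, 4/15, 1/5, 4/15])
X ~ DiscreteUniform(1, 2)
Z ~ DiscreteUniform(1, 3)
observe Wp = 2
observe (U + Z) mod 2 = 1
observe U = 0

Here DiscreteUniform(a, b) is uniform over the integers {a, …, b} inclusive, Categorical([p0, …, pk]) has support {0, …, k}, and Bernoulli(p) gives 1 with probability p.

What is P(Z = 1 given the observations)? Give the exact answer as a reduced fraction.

Enumerate traces; 4 have nonzero weight after conditioning:
  (Y=3, W=1, U=0, X=1, Z=1) weight 1/90
  (Y=3, W=1, U=0, X=1, Z=3) weight 1/90
  (Y=3, W=1, U=0, X=2, Z=1) weight 1/90
  (Y=3, W=1, U=0, X=2, Z=3) weight 1/90
Group by Z:
  weight(Z=1) = 1/45
  weight(Z=3) = 1/45
Total weight = 1/45 + 1/45 = 2/45
P(Z=1 | obs) = 1/45 / 2/45 = 1/2
P(Z=3 | obs) = 1/45 / 2/45 = 1/2

P(Z = 1 | obs) = 1/2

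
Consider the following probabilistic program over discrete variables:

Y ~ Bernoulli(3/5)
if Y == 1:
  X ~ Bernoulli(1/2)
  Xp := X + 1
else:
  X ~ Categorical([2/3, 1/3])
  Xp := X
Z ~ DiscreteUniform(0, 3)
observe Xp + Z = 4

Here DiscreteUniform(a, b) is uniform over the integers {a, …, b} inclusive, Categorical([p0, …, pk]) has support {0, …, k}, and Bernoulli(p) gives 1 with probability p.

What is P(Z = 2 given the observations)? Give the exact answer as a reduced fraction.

P(Z = 2 | obs) = 9/22

Enumerate traces; 3 have nonzero weight after conditioning:
  (Y=0, X=1, Z=3) weight 1/30
  (Y=1, X=0, Z=3) weight 3/40
  (Y=1, X=1, Z=2) weight 3/40
Group by Z:
  weight(Z=2) = 3/40
  weight(Z=3) = 13/120
Total weight = 3/40 + 13/120 = 11/60
P(Z=2 | obs) = 3/40 / 11/60 = 9/22
P(Z=3 | obs) = 13/120 / 11/60 = 13/22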